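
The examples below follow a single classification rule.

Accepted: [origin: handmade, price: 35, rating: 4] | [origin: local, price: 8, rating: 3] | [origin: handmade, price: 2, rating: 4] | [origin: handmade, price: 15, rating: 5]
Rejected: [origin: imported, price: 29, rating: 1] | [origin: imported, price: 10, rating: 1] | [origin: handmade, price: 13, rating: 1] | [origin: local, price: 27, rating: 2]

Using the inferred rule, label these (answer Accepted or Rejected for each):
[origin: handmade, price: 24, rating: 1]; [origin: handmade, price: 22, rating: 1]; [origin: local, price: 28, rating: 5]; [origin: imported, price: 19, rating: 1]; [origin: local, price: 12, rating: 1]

The simplest hypothesis consistent with all the labels is: rating ≥ 3.
Rejected: [origin: handmade, price: 24, rating: 1], since rating = 1.
Rejected: [origin: handmade, price: 22, rating: 1], since rating = 1.
Accepted: [origin: local, price: 28, rating: 5], since rating = 5.
Rejected: [origin: imported, price: 19, rating: 1], since rating = 1.
Rejected: [origin: local, price: 12, rating: 1], since rating = 1.

Rejected, Rejected, Accepted, Rejected, Rejected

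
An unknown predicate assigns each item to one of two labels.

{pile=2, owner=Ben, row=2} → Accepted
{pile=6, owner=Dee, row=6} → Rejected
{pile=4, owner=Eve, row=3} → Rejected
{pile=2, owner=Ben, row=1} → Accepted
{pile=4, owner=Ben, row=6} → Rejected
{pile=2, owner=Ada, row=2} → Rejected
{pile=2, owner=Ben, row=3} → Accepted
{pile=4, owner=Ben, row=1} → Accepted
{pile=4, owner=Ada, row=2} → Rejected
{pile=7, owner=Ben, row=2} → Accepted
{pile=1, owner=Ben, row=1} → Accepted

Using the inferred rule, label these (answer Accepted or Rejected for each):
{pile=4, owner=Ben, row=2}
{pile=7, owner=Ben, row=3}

The common property of the 'Accepted' items is: owner is Ben AND row ≤ 3. No 'Rejected' item has it.
{pile=4, owner=Ben, row=2}: owner is Ben, row = 2 — fits, so Accepted. {pile=7, owner=Ben, row=3}: owner is Ben, row = 3 — fits, so Accepted.

Accepted, Accepted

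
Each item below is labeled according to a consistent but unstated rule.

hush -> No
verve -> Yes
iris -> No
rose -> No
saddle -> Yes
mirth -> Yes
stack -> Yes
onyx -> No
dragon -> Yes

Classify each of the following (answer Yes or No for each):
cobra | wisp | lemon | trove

Yes, No, Yes, Yes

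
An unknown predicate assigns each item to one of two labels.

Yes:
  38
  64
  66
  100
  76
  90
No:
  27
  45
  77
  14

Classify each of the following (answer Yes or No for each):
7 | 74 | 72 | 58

No, Yes, Yes, Yes

All 'Yes' examples share one property — even AND at least 27 — and every 'No' example lacks it.
7 → 7 is odd, 7 < 27 → No.
74 → 74 is even, 74 ≥ 27 → Yes.
72 → 72 is even, 72 ≥ 27 → Yes.
58 → 58 is even, 58 ≥ 27 → Yes.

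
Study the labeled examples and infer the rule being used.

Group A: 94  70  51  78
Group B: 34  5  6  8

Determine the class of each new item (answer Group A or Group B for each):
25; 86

Group B, Group A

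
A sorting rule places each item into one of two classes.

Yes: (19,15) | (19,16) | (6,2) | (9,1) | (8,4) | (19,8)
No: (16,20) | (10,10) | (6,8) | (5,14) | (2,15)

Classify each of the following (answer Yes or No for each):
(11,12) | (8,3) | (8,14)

No, Yes, No

The pattern is that an item is 'Yes' exactly when: first > second.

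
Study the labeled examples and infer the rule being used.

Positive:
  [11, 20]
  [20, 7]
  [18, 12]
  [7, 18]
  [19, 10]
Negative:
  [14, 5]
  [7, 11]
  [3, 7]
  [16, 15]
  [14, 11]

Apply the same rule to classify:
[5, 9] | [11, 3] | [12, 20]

One predicate separates the groups cleanly: max ≥ 18.
Negative: [5, 9], since max 9.
Negative: [11, 3], since max 11.
Positive: [12, 20], since max 20.

Negative, Negative, Positive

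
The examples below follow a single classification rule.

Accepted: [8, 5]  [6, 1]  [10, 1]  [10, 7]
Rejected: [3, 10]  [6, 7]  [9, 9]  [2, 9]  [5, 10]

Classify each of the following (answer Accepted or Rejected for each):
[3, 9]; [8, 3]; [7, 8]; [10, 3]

Rejected, Accepted, Rejected, Accepted

A rule that fits every label: first > second — true of each 'Accepted' example, false of each 'Rejected' one.
[3, 9] → 3 < 9 → Rejected.
[8, 3] → 8 > 3 → Accepted.
[7, 8] → 7 < 8 → Rejected.
[10, 3] → 10 > 3 → Accepted.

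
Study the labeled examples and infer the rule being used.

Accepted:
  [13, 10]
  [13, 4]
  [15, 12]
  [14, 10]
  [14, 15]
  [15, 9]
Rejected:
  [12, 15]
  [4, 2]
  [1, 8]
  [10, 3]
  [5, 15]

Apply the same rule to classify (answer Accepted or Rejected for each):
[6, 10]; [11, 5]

The common property of the 'Accepted' items is: first ≥ 13. No 'Rejected' item has it.
[6, 10]: Rejected (first 6). [11, 5]: Rejected (first 11).

Rejected, Rejected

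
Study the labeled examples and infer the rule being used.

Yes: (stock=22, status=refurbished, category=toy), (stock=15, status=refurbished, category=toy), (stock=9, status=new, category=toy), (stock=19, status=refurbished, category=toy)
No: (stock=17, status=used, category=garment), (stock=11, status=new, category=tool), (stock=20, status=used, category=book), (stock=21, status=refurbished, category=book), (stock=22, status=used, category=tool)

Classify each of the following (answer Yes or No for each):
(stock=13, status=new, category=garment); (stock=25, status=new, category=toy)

One predicate separates the groups cleanly: category is toy.
(stock=13, status=new, category=garment): No (category is garment). (stock=25, status=new, category=toy): Yes (category is toy).

No, Yes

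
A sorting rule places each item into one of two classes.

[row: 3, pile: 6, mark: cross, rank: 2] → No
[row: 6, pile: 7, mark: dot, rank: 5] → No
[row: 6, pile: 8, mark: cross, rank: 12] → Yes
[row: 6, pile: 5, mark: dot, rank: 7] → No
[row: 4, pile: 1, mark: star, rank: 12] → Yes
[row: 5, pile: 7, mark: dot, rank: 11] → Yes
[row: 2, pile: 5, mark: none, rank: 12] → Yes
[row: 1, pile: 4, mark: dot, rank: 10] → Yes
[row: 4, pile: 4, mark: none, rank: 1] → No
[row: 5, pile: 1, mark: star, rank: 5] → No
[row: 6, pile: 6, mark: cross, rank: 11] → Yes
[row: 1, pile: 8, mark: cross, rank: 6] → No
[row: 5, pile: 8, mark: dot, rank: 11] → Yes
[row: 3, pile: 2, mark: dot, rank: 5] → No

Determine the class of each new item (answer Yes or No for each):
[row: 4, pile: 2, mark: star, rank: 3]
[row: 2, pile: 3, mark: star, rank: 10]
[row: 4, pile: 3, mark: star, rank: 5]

No, Yes, No

Rule: rank ≥ 10. This holds for each 'Yes' example and fails for each 'No' one.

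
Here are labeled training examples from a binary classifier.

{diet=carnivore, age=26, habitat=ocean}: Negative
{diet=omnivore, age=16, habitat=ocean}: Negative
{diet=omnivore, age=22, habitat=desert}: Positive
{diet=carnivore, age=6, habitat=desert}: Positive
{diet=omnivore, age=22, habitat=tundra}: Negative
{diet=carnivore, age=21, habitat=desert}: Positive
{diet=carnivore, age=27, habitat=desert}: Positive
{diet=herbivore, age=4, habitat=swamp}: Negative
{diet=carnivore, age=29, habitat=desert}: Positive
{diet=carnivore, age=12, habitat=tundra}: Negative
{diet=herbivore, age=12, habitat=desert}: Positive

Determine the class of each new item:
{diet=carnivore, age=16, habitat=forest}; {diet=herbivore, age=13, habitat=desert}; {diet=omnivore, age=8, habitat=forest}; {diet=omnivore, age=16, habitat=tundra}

Negative, Positive, Negative, Negative

The simplest hypothesis consistent with all the labels is: habitat is desert.
{diet=carnivore, age=16, habitat=forest}: habitat is forest — does not fit, so Negative.
{diet=herbivore, age=13, habitat=desert}: habitat is desert — checks out, so Positive.
{diet=omnivore, age=8, habitat=forest}: habitat is forest — does not fit, so Negative.
{diet=omnivore, age=16, habitat=tundra}: habitat is tundra — does not fit, so Negative.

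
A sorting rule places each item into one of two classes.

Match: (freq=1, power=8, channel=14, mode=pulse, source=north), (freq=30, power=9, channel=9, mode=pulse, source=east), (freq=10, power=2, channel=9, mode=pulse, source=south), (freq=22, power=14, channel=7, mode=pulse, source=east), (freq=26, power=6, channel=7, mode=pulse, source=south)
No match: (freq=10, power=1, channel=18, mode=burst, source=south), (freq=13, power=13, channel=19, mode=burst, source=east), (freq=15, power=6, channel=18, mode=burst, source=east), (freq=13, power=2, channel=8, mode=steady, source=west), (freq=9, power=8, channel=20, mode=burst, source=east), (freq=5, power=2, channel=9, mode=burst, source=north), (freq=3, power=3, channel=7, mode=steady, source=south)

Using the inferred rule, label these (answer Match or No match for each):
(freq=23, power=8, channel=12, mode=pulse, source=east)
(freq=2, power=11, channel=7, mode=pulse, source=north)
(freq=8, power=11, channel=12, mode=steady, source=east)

The common property of the 'Match' items is: mode is pulse. No 'No match' item has it.
(freq=23, power=8, channel=12, mode=pulse, source=east): Match (mode is pulse). (freq=2, power=11, channel=7, mode=pulse, source=north): Match (mode is pulse). (freq=8, power=11, channel=12, mode=steady, source=east): No match (mode is steady).

Match, Match, No match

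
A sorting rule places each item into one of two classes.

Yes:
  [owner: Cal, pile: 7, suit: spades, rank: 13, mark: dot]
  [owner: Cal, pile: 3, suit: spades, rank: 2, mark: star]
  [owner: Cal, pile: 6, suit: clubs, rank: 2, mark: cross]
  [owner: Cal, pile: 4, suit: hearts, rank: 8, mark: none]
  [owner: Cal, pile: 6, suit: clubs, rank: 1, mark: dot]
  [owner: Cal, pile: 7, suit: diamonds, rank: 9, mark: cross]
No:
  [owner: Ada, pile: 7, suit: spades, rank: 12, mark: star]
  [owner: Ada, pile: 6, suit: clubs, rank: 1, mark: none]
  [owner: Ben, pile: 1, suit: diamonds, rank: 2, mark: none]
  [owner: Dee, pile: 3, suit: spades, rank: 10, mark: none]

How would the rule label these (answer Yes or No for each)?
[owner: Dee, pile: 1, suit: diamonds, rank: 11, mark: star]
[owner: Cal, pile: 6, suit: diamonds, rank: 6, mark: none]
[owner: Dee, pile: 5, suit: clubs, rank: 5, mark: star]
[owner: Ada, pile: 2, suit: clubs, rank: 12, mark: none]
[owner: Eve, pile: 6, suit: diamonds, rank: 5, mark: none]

No, Yes, No, No, No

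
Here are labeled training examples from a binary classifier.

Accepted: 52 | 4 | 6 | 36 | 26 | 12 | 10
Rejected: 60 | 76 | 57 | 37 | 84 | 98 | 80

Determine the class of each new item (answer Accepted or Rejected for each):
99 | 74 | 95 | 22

Rejected, Rejected, Rejected, Accepted

A rule that fits every label: even AND at most 52 — true of each 'Accepted' example, false of each 'Rejected' one.
99 — 99 is odd, 99 > 52, hence Rejected. 74 — 74 is even, 74 > 52, hence Rejected. 95 — 95 is odd, 95 > 52, hence Rejected. 22 — 22 is even, 22 ≤ 52, hence Accepted.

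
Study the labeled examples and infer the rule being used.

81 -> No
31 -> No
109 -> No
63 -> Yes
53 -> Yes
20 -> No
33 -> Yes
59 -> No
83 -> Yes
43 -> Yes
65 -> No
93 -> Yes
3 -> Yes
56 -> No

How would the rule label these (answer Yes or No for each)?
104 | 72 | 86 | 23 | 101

No, No, No, Yes, No

'Yes' ⟺ ends in digit 3.
104: No (last digit 4). 72: No (last digit 2). 86: No (last digit 6). 23: Yes (last digit 3). 101: No (last digit 1).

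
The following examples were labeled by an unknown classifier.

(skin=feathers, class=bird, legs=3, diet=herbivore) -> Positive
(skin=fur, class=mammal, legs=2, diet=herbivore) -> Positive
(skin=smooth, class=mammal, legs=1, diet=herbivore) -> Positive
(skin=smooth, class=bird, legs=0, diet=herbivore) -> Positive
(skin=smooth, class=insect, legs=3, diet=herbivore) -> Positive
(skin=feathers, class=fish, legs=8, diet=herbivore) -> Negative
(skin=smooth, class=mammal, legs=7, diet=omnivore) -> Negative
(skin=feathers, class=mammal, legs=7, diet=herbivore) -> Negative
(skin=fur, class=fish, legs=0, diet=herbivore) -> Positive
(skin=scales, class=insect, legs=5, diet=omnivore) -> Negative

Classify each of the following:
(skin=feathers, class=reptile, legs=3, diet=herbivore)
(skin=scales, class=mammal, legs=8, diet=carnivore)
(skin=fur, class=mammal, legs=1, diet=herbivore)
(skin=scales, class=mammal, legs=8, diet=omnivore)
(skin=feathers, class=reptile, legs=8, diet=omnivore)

Every 'Positive' example satisfies: legs ≤ 3. None of the 'Negative' examples do.
(skin=feathers, class=reptile, legs=3, diet=herbivore) → legs = 3 → Positive. (skin=scales, class=mammal, legs=8, diet=carnivore) → legs = 8 → Negative. (skin=fur, class=mammal, legs=1, diet=herbivore) → legs = 1 → Positive. (skin=scales, class=mammal, legs=8, diet=omnivore) → legs = 8 → Negative. (skin=feathers, class=reptile, legs=8, diet=omnivore) → legs = 8 → Negative.

Positive, Negative, Positive, Negative, Negative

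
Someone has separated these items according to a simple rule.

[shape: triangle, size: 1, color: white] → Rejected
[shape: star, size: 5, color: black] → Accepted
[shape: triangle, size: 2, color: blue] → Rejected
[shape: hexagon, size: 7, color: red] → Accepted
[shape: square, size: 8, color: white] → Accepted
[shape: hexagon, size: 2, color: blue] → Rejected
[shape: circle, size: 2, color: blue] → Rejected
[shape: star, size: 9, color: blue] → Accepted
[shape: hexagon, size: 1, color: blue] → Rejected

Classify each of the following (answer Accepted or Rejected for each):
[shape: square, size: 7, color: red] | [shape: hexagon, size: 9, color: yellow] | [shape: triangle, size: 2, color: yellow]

The distinguishing property — size ≥ 5 — holds for all the 'Accepted' cases and none of the 'Rejected' cases.
[shape: square, size: 7, color: red]: size = 7 — meets the rule, so Accepted.
[shape: hexagon, size: 9, color: yellow]: size = 9 — meets the rule, so Accepted.
[shape: triangle, size: 2, color: yellow]: size = 2 — fails the rule, so Rejected.

Accepted, Accepted, Rejected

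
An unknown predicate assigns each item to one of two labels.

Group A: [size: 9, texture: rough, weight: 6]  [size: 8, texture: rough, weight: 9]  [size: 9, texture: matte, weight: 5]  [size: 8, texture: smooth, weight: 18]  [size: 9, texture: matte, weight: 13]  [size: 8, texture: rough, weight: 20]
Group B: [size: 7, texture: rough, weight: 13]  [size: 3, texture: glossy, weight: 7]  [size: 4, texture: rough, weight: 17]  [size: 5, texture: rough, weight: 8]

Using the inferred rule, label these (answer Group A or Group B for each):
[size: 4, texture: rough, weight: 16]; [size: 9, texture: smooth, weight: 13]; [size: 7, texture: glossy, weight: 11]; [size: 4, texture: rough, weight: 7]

Group B, Group A, Group B, Group B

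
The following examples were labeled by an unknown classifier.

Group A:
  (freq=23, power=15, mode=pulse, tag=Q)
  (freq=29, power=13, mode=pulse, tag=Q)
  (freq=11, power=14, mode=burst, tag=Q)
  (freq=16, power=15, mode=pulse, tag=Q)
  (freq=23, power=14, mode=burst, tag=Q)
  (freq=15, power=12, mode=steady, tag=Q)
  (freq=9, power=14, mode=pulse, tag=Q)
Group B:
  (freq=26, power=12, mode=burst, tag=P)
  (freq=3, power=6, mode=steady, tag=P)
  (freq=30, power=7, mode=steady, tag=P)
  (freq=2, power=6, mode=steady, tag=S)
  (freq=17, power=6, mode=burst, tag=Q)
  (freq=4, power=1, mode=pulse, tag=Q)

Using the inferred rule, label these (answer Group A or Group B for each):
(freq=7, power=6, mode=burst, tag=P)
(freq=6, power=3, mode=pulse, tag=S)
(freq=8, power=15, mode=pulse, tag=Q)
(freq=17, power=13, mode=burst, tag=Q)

Group B, Group B, Group A, Group A

A rule that fits every label: tag is Q AND power ≥ 7 — true of each 'Group A' example, false of each 'Group B' one.
Group B: (freq=7, power=6, mode=burst, tag=P), since tag is P, power = 6.
Group B: (freq=6, power=3, mode=pulse, tag=S), since tag is S, power = 3.
Group A: (freq=8, power=15, mode=pulse, tag=Q), since tag is Q, power = 15.
Group A: (freq=17, power=13, mode=burst, tag=Q), since tag is Q, power = 13.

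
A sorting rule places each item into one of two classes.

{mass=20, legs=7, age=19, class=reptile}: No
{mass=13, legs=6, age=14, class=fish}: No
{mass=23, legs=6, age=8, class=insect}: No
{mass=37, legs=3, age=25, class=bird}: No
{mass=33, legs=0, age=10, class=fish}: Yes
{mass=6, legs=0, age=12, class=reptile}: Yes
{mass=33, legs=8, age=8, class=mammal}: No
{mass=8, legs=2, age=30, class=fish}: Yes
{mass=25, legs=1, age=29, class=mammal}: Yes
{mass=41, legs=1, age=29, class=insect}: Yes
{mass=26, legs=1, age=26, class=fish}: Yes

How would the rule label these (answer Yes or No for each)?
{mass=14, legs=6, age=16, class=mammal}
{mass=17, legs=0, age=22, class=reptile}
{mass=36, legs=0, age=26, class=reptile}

The distinguishing property — legs ≤ 2 — holds for all the 'Yes' cases and none of the 'No' cases.
{mass=14, legs=6, age=16, class=mammal} → legs = 6 → No.
{mass=17, legs=0, age=22, class=reptile} → legs = 0 → Yes.
{mass=36, legs=0, age=26, class=reptile} → legs = 0 → Yes.

No, Yes, Yes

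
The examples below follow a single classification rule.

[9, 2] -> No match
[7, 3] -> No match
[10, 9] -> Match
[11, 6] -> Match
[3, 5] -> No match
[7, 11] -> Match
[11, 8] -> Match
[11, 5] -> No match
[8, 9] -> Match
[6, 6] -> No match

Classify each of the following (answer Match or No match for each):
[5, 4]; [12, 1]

One predicate separates the groups cleanly: sum ≥ 17.

No match, No match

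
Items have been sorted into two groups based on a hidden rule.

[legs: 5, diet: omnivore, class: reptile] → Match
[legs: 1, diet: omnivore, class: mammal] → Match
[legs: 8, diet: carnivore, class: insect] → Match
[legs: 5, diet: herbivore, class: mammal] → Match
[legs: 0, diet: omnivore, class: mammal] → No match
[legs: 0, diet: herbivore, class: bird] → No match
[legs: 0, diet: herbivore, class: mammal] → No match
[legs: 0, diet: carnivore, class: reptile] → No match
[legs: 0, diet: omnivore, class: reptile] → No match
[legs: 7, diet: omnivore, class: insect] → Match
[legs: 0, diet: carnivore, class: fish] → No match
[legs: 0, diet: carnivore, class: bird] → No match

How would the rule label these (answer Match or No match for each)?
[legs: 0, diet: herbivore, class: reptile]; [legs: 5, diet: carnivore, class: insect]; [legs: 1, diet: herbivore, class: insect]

No match, Match, Match

Rule: legs ≥ 1. This holds for each 'Match' example and fails for each 'No match' one.
[legs: 0, diet: herbivore, class: reptile] → legs = 0 → No match.
[legs: 5, diet: carnivore, class: insect] → legs = 5 → Match.
[legs: 1, diet: herbivore, class: insect] → legs = 1 → Match.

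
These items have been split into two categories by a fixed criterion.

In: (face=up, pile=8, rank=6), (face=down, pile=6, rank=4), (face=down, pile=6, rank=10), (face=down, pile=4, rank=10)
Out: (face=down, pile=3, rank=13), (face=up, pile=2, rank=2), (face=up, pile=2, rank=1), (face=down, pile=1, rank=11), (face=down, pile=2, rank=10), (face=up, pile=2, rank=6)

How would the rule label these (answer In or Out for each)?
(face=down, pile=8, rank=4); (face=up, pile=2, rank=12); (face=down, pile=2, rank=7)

In, Out, Out

Rule: pile ≥ 4. This holds for each 'In' example and fails for each 'Out' one.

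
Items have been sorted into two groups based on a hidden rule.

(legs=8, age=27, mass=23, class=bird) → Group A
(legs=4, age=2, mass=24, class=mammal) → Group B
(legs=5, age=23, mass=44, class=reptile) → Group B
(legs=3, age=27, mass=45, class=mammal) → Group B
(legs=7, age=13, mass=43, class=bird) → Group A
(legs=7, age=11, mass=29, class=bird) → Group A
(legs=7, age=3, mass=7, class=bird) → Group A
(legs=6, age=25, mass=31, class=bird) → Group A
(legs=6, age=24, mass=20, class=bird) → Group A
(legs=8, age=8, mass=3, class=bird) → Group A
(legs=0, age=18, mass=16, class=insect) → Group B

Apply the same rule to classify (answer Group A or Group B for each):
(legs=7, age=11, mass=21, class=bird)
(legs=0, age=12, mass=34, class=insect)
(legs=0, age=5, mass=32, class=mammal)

Group A, Group B, Group B

'Group A' ⟺ class is bird.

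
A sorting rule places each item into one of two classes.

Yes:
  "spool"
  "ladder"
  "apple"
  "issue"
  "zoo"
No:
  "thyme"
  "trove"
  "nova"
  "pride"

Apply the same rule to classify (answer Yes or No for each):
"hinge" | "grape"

No, No

The simplest hypothesis consistent with all the labels is: has a double letter.
"hinge": no doubled letter — does not pass, so No. "grape": no doubled letter — does not pass, so No.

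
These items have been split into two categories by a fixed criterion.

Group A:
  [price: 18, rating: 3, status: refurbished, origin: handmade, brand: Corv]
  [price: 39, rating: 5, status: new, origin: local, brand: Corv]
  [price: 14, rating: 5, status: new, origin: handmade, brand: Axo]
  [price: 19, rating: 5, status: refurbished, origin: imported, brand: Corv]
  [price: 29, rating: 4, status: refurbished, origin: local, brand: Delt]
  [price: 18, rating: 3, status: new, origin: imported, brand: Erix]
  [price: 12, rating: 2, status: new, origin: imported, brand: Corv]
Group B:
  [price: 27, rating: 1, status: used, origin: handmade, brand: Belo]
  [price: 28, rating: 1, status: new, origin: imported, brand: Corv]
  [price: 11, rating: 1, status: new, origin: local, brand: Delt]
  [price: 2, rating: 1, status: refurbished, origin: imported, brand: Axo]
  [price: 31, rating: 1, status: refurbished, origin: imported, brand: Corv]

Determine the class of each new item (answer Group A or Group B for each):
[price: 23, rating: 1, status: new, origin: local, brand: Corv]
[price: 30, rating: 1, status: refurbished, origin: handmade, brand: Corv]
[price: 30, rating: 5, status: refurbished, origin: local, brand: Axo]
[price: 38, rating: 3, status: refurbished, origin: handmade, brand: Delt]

All 'Group A' examples share one property — rating ≥ 2 — and every 'Group B' example lacks it.
[price: 23, rating: 1, status: new, origin: local, brand: Corv] → rating = 1 → Group B.
[price: 30, rating: 1, status: refurbished, origin: handmade, brand: Corv] → rating = 1 → Group B.
[price: 30, rating: 5, status: refurbished, origin: local, brand: Axo] → rating = 5 → Group A.
[price: 38, rating: 3, status: refurbished, origin: handmade, brand: Delt] → rating = 3 → Group A.

Group B, Group B, Group A, Group A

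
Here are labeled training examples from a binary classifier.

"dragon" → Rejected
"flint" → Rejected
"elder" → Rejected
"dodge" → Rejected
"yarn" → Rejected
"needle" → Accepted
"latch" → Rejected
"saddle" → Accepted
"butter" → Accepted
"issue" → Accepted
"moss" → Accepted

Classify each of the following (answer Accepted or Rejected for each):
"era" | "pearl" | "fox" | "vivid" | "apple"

Rejected, Rejected, Rejected, Rejected, Accepted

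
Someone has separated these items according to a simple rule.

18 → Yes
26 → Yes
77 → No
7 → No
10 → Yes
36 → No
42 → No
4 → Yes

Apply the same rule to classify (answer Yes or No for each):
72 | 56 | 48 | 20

No, No, No, Yes

The simplest hypothesis consistent with all the labels is: even AND at most 26.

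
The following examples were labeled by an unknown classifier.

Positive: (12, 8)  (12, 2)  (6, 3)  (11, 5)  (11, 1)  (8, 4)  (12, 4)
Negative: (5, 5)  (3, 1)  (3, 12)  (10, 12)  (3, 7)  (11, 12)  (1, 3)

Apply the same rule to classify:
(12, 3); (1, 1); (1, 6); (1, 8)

Positive, Negative, Negative, Negative

The classifier is using: first > second AND sum ≥ 9.
(12, 3): Positive (12 > 3, 12+3 = 15).
(1, 1): Negative (1 = 1, 1+1 = 2).
(1, 6): Negative (1 < 6, 1+6 = 7).
(1, 8): Negative (1 < 8, 1+8 = 9).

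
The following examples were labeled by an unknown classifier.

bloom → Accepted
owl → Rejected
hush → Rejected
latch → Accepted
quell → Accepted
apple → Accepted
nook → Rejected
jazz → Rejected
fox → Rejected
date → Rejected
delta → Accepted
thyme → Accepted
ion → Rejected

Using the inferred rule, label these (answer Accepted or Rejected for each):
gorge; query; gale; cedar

A rule that fits every label: length 5 — true of each 'Accepted' example, false of each 'Rejected' one.

Accepted, Accepted, Rejected, Accepted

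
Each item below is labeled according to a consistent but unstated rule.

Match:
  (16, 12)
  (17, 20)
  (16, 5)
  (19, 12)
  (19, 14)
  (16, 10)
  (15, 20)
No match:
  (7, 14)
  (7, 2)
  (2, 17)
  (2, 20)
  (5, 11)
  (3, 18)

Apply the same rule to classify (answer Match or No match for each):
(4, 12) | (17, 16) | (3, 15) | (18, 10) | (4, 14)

No match, Match, No match, Match, No match

The classifier is using: first ≥ 10.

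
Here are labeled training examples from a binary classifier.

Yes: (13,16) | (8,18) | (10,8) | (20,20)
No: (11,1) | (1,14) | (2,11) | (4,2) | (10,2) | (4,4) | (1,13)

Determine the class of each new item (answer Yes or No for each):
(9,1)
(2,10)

No, No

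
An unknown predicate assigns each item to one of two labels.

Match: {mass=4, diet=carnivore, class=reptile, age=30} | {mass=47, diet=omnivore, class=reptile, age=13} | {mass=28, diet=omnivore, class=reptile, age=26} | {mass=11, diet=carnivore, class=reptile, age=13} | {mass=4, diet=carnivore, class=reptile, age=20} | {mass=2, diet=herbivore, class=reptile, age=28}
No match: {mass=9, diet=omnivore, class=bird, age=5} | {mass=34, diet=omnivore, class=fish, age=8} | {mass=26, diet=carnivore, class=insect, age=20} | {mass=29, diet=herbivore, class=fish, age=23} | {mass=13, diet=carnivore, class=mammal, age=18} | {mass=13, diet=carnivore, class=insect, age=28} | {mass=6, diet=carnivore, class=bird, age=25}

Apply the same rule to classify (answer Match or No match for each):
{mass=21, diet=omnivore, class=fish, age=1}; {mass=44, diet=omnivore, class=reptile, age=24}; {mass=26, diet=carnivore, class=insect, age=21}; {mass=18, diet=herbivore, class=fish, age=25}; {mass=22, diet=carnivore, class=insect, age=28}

A rule that fits every label: class is reptile — true of each 'Match' example, false of each 'No match' one.

No match, Match, No match, No match, No match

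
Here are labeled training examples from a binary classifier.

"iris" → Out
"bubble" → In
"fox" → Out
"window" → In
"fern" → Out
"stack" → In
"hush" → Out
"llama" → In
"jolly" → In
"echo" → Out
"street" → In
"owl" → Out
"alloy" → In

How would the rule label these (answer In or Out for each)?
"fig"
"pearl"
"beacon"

Out, In, In

The rule appears to be: length ≥ 5.
"fig": length 3 — does not satisfy this, so Out. "pearl": length 5 — matches, so In. "beacon": length 6 — matches, so In.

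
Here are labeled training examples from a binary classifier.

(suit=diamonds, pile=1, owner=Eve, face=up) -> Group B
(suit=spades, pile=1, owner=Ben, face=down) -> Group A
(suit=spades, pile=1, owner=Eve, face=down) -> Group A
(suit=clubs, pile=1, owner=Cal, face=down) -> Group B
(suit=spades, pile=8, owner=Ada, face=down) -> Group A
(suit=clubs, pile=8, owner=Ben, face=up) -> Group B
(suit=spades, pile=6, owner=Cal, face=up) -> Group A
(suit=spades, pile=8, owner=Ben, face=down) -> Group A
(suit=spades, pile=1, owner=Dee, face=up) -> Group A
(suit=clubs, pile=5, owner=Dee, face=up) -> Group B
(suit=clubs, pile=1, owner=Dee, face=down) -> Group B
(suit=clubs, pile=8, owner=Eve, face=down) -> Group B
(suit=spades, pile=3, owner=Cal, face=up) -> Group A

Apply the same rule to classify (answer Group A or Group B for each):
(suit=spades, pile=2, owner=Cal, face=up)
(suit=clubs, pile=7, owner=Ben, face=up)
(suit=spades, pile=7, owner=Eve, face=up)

Group A, Group B, Group A

Every 'Group A' example satisfies: suit is spades. None of the 'Group B' examples do.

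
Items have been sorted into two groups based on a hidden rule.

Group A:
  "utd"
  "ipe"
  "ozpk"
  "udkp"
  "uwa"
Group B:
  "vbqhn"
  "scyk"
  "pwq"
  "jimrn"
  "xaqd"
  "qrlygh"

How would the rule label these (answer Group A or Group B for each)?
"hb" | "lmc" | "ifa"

Group B, Group B, Group A

The rule appears to be: starts with a vowel.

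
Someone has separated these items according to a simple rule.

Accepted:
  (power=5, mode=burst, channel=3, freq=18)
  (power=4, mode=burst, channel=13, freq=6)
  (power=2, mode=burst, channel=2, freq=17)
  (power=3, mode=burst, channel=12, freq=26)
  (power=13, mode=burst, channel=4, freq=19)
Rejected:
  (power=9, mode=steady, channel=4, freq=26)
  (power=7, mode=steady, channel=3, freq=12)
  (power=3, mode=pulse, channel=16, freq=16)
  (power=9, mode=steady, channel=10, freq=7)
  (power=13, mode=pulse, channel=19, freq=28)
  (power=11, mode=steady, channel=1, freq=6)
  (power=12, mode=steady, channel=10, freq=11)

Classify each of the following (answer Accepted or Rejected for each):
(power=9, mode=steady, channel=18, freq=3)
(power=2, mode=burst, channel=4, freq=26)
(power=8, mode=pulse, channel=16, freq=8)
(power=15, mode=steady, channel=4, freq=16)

Checking candidate rules against both groups, what survives is: mode is burst.
(power=9, mode=steady, channel=18, freq=3): mode is steady, doesn't match → Rejected.
(power=2, mode=burst, channel=4, freq=26): mode is burst, checks out → Accepted.
(power=8, mode=pulse, channel=16, freq=8): mode is pulse, doesn't match → Rejected.
(power=15, mode=steady, channel=4, freq=16): mode is steady, doesn't match → Rejected.

Rejected, Accepted, Rejected, Rejected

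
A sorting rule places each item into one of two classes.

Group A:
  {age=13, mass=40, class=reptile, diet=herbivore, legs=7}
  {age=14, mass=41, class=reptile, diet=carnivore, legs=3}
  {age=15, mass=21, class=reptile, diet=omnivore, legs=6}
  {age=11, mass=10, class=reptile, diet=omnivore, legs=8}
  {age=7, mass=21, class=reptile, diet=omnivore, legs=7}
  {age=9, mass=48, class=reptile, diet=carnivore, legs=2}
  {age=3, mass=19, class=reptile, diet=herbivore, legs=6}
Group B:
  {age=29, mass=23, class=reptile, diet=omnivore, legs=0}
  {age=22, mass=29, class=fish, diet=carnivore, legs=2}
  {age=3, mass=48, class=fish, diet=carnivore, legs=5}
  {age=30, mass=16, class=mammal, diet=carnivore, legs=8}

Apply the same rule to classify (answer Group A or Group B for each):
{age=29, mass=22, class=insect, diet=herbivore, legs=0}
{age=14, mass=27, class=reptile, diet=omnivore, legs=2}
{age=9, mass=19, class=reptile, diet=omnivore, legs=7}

Every 'Group A' example satisfies: class is reptile AND age ≤ 15. None of the 'Group B' examples do.
{age=29, mass=22, class=insect, diet=herbivore, legs=0}: class is insect, age = 29, doesn't qualify → Group B. {age=14, mass=27, class=reptile, diet=omnivore, legs=2}: class is reptile, age = 14, passes → Group A. {age=9, mass=19, class=reptile, diet=omnivore, legs=7}: class is reptile, age = 9, passes → Group A.

Group B, Group A, Group A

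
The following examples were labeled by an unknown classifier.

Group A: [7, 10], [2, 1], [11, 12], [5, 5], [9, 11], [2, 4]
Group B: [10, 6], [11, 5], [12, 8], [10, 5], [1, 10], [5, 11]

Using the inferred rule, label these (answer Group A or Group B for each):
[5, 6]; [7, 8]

Every 'Group A' example satisfies: |first − second| ≤ 3. None of the 'Group B' examples do.
[5, 6] → |5−6| = 1 → Group A.
[7, 8] → |7−8| = 1 → Group A.

Group A, Group A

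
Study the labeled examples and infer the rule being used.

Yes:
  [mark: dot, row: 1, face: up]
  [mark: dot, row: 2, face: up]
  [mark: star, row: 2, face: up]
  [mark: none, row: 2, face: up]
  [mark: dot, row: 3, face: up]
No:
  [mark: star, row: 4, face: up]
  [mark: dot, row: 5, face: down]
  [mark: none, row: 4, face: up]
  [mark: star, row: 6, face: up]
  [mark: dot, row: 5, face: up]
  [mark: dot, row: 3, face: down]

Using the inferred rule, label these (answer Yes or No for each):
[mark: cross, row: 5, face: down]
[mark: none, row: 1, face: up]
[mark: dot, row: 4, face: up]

The simplest hypothesis consistent with all the labels is: face is up AND row ≤ 3.
[mark: cross, row: 5, face: down] — face is down, row = 5, hence No.
[mark: none, row: 1, face: up] — face is up, row = 1, hence Yes.
[mark: dot, row: 4, face: up] — face is up, row = 4, hence No.

No, Yes, No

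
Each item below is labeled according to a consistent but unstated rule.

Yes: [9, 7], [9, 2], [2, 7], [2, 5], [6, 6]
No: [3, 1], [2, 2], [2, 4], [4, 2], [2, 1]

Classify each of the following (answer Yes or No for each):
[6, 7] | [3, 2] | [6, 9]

The pattern is that an item is 'Yes' exactly when: sum ≥ 7.

Yes, No, Yes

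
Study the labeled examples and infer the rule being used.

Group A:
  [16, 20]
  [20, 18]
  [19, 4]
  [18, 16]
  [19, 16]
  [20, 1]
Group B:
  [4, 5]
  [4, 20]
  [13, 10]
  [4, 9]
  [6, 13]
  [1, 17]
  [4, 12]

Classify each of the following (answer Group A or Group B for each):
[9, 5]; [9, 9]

The classifier is using: first ≥ 16.

Group B, Group B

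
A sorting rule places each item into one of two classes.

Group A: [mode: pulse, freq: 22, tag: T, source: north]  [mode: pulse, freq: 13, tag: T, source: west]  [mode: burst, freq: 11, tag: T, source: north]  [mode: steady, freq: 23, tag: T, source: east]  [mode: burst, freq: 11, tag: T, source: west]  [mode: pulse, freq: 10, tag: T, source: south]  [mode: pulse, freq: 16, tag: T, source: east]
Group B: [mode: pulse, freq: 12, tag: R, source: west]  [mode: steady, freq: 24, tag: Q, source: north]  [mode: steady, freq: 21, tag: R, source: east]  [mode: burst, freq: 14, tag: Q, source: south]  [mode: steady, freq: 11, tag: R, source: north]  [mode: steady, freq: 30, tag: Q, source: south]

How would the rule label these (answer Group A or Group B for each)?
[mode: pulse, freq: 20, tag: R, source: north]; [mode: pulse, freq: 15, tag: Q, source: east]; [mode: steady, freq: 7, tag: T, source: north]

The classifier is using: tag is T.
[mode: pulse, freq: 20, tag: R, source: north] — tag is R, hence Group B.
[mode: pulse, freq: 15, tag: Q, source: east] — tag is Q, hence Group B.
[mode: steady, freq: 7, tag: T, source: north] — tag is T, hence Group A.

Group B, Group B, Group A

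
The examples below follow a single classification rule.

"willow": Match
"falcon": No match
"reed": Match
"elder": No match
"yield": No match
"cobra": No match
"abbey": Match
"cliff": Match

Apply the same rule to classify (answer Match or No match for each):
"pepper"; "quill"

Checking candidate rules against both groups, what survives is: has a double letter.

Match, Match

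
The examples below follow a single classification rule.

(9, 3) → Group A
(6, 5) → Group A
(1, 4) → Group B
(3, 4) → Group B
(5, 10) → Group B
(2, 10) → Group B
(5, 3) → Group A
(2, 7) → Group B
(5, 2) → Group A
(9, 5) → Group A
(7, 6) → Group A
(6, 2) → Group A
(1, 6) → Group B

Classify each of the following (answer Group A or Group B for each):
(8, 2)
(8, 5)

Group A, Group A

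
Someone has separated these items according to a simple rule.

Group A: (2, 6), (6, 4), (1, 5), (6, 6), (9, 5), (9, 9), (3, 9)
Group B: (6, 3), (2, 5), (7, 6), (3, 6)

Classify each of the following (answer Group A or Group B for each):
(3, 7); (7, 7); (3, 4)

Group A, Group A, Group B

All 'Group A' examples share one property — sum is even — and every 'Group B' example lacks it.
(3, 7) — 3+7 = 10, hence Group A. (7, 7) — 7+7 = 14, hence Group A. (3, 4) — 3+4 = 7, hence Group B.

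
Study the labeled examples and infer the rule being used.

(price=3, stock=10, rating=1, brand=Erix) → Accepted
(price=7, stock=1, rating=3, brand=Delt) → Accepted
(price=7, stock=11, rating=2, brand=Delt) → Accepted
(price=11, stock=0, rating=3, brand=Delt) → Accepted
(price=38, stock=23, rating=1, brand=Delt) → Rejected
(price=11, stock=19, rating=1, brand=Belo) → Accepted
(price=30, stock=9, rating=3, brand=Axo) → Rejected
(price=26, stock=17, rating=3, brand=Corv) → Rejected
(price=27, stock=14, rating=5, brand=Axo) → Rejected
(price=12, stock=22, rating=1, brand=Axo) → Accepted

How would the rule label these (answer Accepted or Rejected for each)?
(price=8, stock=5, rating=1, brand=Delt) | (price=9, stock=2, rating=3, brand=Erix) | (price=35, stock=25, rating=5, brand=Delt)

Accepted, Accepted, Rejected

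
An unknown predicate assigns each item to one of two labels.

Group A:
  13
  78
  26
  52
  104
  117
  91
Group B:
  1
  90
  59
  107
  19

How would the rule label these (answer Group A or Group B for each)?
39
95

Group A, Group B

All 'Group A' examples share one property — multiple of 13 — and every 'Group B' example lacks it.
39 → 39 = 13·3 → Group A.
95 → 95 = 13·7 + 4 → Group B.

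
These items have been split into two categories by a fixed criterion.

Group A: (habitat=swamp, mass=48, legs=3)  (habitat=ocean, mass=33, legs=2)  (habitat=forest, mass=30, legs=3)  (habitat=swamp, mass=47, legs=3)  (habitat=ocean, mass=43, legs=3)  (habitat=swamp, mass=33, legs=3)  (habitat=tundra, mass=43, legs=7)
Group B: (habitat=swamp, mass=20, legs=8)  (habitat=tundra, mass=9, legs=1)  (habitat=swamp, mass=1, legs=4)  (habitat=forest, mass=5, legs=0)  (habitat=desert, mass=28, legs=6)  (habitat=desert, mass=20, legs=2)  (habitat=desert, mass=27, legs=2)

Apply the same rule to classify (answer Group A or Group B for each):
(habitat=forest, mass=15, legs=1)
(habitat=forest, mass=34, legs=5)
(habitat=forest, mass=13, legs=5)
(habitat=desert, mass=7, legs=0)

Group B, Group A, Group B, Group B

The rule appears to be: mass ≥ 30.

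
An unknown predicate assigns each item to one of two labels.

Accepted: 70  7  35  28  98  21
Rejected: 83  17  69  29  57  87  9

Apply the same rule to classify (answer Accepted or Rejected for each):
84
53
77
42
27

Accepted, Rejected, Accepted, Accepted, Rejected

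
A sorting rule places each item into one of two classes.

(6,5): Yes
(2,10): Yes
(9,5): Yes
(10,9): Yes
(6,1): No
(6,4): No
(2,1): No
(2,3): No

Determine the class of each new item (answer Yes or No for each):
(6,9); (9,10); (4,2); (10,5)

The pattern is that an item is 'Yes' exactly when: sum ≥ 11.
(6,9): 6+9 = 15, checks out → Yes.
(9,10): 9+10 = 19, checks out → Yes.
(4,2): 4+2 = 6, lacks this property → No.
(10,5): 10+5 = 15, checks out → Yes.

Yes, Yes, No, Yes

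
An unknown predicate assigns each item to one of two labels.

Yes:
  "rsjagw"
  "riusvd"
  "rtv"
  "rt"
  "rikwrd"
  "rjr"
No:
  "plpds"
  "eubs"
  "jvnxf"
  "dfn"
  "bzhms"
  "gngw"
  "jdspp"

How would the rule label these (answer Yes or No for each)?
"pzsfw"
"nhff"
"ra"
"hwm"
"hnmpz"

No, No, Yes, No, No

The simplest hypothesis consistent with all the labels is: contains 'r'.
No: "pzsfw", since no 'r'.
No: "nhff", since no 'r'.
Yes: "ra", since has 'r'.
No: "hwm", since no 'r'.
No: "hnmpz", since no 'r'.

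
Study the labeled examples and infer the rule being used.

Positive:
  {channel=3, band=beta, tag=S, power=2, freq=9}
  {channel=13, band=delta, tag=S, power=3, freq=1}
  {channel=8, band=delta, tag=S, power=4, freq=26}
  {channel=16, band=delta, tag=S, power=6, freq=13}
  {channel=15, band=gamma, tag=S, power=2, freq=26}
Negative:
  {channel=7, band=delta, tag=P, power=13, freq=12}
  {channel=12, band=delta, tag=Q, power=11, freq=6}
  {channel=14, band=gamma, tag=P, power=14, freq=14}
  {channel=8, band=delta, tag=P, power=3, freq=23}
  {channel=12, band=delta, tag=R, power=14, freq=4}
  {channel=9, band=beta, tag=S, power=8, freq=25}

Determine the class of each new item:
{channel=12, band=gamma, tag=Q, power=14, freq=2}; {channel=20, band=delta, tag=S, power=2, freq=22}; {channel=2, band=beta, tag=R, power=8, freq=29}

Negative, Positive, Negative

A rule that fits every label: tag is S AND power ≤ 6 — true of each 'Positive' example, false of each 'Negative' one.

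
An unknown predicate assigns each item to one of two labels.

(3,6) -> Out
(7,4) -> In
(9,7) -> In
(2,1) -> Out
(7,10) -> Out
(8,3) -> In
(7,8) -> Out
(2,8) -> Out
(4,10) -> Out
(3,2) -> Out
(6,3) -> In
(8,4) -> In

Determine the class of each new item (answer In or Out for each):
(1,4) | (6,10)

The simplest hypothesis consistent with all the labels is: first > second AND sum ≥ 9.
Out: (1,4), since 1 < 4, 1+4 = 5. Out: (6,10), since 6 < 10, 6+10 = 16.

Out, Out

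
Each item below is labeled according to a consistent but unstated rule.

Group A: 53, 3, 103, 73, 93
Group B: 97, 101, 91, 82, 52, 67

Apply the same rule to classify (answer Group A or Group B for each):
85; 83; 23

The pattern is that an item is 'Group A' exactly when: ends in digit 3.
85: last digit 5 — fails the rule, so Group B. 83: last digit 3 — checks out, so Group A. 23: last digit 3 — checks out, so Group A.

Group B, Group A, Group A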